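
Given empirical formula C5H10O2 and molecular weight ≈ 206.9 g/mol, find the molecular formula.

Empirical-formula mass = 102.13 g/mol
n = 206.9 / 102.13 = 2.03 ≈ 2
Molecular formula = (C5H10O2)2 = C10H20O4

C10H20O4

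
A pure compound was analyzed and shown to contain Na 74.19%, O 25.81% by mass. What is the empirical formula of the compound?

Assume 100 g: 74.19 g Na, 25.81 g O.
Moles — Na: 74.19 / 22.99 = 3.227 mol; O: 25.81 / 16.00 = 1.613 mol
Ratios (÷ 1.613): Na 2.000, O 1.000
Ratio ≈ 2:1, so the empirical formula is Na2O

Na2O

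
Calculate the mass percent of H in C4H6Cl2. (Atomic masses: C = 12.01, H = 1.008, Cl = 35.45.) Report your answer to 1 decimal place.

Molar mass = 4(12.01) + 6(1.008) + 2(35.45) = 124.988 g/mol
Mass of H per mole = 6 × 1.008 = 6.048 g
% H = 6.048 / 124.988 × 100 = 4.8%

4.8%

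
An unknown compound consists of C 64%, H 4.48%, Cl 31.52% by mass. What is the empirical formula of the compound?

Assume 100 g: 64 g C, 4.48 g H, 31.52 g Cl.
C: 64 g ÷ 12.01 g/mol = 5.329 mol
H: 4.48 g ÷ 1.008 g/mol = 4.444 mol
Cl: 31.52 g ÷ 35.45 g/mol = 0.8891 mol
Smallest is Cl at 0.8891 mol; normalising gives C 5.993, H 4.999, Cl 1.000
→ C6H5Cl

C6H5Cl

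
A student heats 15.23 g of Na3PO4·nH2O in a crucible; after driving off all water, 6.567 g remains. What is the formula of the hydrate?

Na3PO4·12H2O

Mass of water lost = 15.23 − 6.567 = 8.663 g → 8.663 / 18.02 = 0.4807 mol H2O
Molar mass of Na3PO4 = 163.94 g/mol → mol Na3PO4 = 6.567 / 163.94 = 0.04006
n = 0.4807 / 0.04006 = 12.00 ≈ 12 → Na3PO4·12H2O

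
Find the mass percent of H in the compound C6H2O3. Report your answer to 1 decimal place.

1.7%

Molar mass = 6(12.01) + 2(1.008) + 3(16.00) = 122.076 g/mol
Mass of H per mole = 2 × 1.008 = 2.016 g
% H = 2.016 / 122.076 × 100 = 1.7%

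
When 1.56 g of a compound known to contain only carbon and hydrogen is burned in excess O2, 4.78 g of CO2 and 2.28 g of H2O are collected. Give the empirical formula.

mol C = 4.78 / 44.01 = 0.1086; mass C = 0.1086 × 12.01 = 1.304 g
mol H = 2 × (2.28 / 18.02) = 0.2531; mass H = 0.2531 × 1.008 = 0.2551 g
Divide by the smallest (0.1086 mol C): C 1.000, H 2.330
Scaling by 3: C 3.00, H 6.99 → C3H7

C3H7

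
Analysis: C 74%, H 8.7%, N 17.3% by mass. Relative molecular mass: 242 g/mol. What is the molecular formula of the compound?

C15H21N3

Assume 100 g: 74 g C, 8.7 g H, 17.3 g N.
n(C) = 74/12.01 = 6.162, n(H) = 8.7/1.008 = 8.631, n(N) = 17.3/14.01 = 1.235
Smallest is N at 1.235 mol; normalising gives C 4.990, H 6.990, N 1.000
→ C5H7N
Empirical-formula mass = 81.12 g/mol
n = 242 / 81.12 = 2.98 ≈ 3
Molecular formula = (C5H7N)×3 = C15H21N3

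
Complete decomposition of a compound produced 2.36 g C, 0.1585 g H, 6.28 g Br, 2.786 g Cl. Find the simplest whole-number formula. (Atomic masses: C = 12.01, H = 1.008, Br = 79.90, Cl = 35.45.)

n(C) = 2.36/12.01 = 0.1965, n(H) = 0.1585/1.008 = 0.1572, n(Br) = 6.28/79.90 = 0.0786, n(Cl) = 2.786/35.45 = 0.07859
Ratios (÷ 0.07859): C 2.500, H 2.001, Br 1.000, Cl 1.000
Scaling by 2: C 5.00, H 4.00, Br 2.00, Cl 2.00 → C5H4Br2Cl2

C5H4Br2Cl2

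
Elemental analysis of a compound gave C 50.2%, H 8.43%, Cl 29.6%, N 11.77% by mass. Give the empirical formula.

Assume 100 g: 50.2 g C, 8.43 g H, 29.6 g Cl, 11.77 g N.
C: 50.2 g ÷ 12.01 g/mol = 4.18 mol
H: 8.43 g ÷ 1.008 g/mol = 8.363 mol
Cl: 29.6 g ÷ 35.45 g/mol = 0.835 mol
N: 11.77 g ÷ 14.01 g/mol = 0.8401 mol
Ratios (÷ 0.835): C 5.006, H 10.016, Cl 1.000, N 1.006
→ C5H10ClN

C5H10ClN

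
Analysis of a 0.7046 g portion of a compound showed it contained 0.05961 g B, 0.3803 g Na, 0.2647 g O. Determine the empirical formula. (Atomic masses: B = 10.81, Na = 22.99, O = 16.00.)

BNa3O3

B: 0.05961 g ÷ 10.81 g/mol = 0.005514 mol
Na: 0.3803 g ÷ 22.99 g/mol = 0.01654 mol
O: 0.2647 g ÷ 16.00 g/mol = 0.01654 mol
Ratios (÷ 0.005514): B 1.000, Na 3.000, O 3.000
≈ 1:3:3 → BNa3O3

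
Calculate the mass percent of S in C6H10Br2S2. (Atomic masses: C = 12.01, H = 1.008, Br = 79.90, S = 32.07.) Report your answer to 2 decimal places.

20.96%

Molar mass = 6(12.01) + 10(1.008) + 2(79.90) + 2(32.07) = 306.080 g/mol
Mass of S per mole = 2 × 32.07 = 64.140 g
% S = 64.140 / 306.080 × 100 = 20.96%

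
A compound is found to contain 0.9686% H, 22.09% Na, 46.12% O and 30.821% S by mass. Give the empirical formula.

Assume 100 g: 0.9686 g H, 22.09 g Na, 46.12 g O, 30.821 g S.
H: 0.9686 g ÷ 1.008 g/mol = 0.9609 mol
Na: 22.09 g ÷ 22.99 g/mol = 0.9609 mol
O: 46.12 g ÷ 16.00 g/mol = 2.882 mol
S: 30.821 g ÷ 32.07 g/mol = 0.9611 mol
Ratios (÷ 0.9609): H 1.000, Na 1.000, O 3.000, S 1.000
→ HNaO3S

HNaO3S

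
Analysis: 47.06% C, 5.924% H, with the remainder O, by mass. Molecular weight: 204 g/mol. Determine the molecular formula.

Assume 100 g: 47.06 g C, 5.924 g H, 47.016 g O.
C: 47.06 g ÷ 12.01 g/mol = 3.918 mol
H: 5.924 g ÷ 1.008 g/mol = 5.877 mol
O: 47.016 g ÷ 16.00 g/mol = 2.938 mol
Ratios (÷ 2.938): C 1.333, H 2.000, O 1.000
Scaling by 3: C 4.00, H 6.00, O 3.00 → C4H6O3
Empirical-formula mass = 102.09 g/mol
n = 204 / 102.09 = 2.00 ≈ 2
Molecular formula = (C4H6O3)×2 = C8H12O6

C8H12O6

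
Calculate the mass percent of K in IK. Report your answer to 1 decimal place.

Molar mass = 1(126.90) + 1(39.10) = 166.000 g/mol
Mass of K per mole = 1 × 39.10 = 39.100 g
% K = 39.100 / 166.000 × 100 = 23.6%

23.6%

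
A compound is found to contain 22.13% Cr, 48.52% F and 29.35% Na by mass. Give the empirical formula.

Assume 100 g: 22.13 g Cr, 48.52 g F, 29.35 g Na.
Cr: 22.13 g ÷ 52.00 g/mol = 0.4256 mol
F: 48.52 g ÷ 19.00 g/mol = 2.554 mol
Na: 29.35 g ÷ 22.99 g/mol = 1.277 mol
Divide by the smallest (0.4256 mol Cr): Cr 1.000, F 6.001, Na 3.000
Ratio ≈ 1:6:3, so the empirical formula is CrF6Na3

CrF6Na3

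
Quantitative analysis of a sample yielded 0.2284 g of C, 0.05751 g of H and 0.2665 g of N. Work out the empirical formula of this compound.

n(C) = 0.2284/12.01 = 0.01902, n(H) = 0.05751/1.008 = 0.05705, n(N) = 0.2665/14.01 = 0.01902
Smallest is C at 0.01902 mol; normalising gives C 1.000, H 3.000, N 1.000
≈ 1:3:1 → CH3N

CH3N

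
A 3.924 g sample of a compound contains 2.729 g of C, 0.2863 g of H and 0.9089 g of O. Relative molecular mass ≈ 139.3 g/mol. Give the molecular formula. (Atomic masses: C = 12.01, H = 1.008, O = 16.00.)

C8H10O2

Moles — C: 2.729 / 12.01 = 0.2272 mol; H: 0.2863 / 1.008 = 0.284 mol; O: 0.9089 / 16.00 = 0.05681 mol
Smallest is O at 0.05681 mol; normalising gives C 4.000, H 5.000, O 1.000
≈ 4:5:1 → C4H5O
Empirical-formula mass = 69.08 g/mol
n = 139.3 / 69.08 = 2.02 ≈ 2
Molecular formula = (C4H5O)×2 = C8H10O2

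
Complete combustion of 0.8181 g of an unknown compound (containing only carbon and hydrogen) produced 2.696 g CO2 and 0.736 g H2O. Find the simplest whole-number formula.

C3H4

mol C = 2.696 / 44.01 = 0.06126; mass C = 0.06126 × 12.01 = 0.7357 g
mol H = 2 × (0.736 / 18.02) = 0.08169; mass H = 0.08169 × 1.008 = 0.08234 g
Smallest is C at 0.06126 mol; normalising gives C 1.000, H 1.333
×3: C 3.00, H 4.00 → C3H4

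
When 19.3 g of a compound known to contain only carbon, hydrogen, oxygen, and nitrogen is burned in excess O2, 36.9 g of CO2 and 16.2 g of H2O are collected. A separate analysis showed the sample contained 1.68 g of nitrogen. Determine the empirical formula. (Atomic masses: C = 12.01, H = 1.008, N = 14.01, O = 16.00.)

C7H15NO3

mol C = 36.9 / 44.01 = 0.8384; mass C = 0.8384 × 12.01 = 10.07 g
mol H = 2 × (16.2 / 18.02) = 1.798; mass H = 1.798 × 1.008 = 1.812 g
mol N = 1.68 / 14.01 = 0.1199
mass O = 19.3 − (13.56) = 5.738 g → mol O = 0.3586
Smallest is N at 0.1199 mol; normalising gives C 6.992, H 14.994, N 1.000, O 2.991
Ratio ≈ 7:15:1:3, so the empirical formula is C7H15NO3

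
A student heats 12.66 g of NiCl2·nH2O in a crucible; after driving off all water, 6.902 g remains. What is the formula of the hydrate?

NiCl2·6H2O

Mass of water lost = 12.66 − 6.902 = 5.758 g → 5.758 / 18.02 = 0.3195 mol H2O
Molar mass of NiCl2 = 129.59 g/mol → mol NiCl2 = 6.902 / 129.59 = 0.05326
n = 0.3195 / 0.05326 = 6.00 ≈ 6 → NiCl2·6H2O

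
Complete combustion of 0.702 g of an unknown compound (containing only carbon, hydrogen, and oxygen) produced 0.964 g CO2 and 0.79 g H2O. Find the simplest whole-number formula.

mol C = 0.964 / 44.01 = 0.02190; mass C = 0.02190 × 12.01 = 0.2631 g
mol H = 2 × (0.79 / 18.02) = 0.08768; mass H = 0.08768 × 1.008 = 0.08838 g
mass O = 0.702 − (0.3515) = 0.3505 g → mol O = 0.02191
Ratios (÷ 0.0219): C 1.000, H 4.003, O 1.000
≈ 1:4:1 → CH4O

CH4O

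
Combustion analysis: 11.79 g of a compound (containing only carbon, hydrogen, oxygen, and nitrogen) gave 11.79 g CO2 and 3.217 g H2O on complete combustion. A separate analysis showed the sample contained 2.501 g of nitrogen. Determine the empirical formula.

C3H4N2O4

mol C = 11.79 / 44.01 = 0.2679; mass C = 0.2679 × 12.01 = 3.217 g
mol H = 2 × (3.217 / 18.02) = 0.3570; mass H = 0.3570 × 1.008 = 0.3599 g
mol N = 2.501 / 14.01 = 0.1785
mass O = 11.79 − (6.078) = 5.712 g → mol O = 0.3570
Divide by the smallest (0.1785 mol N): C 1.501, H 2.000, N 1.000, O 2.000
Scaling by 2: C 3.00, H 4.00, N 2.00, O 4.00 → C3H4N2O4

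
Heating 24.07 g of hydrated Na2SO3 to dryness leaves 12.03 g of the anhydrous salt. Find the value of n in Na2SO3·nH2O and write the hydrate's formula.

Mass of water lost = 24.07 − 12.03 = 12.04 g → 12.04 / 18.02 = 0.6681 mol H2O
Molar mass of Na2SO3 = 126.05 g/mol → mol Na2SO3 = 12.03 / 126.05 = 0.09544
n = 0.6681 / 0.09544 = 7.00 ≈ 7 → Na2SO3·7H2O

Na2SO3·7H2O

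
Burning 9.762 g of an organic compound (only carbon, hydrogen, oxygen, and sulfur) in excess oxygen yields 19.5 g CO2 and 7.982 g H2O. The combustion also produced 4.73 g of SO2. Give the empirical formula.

mol C = 19.5 / 44.01 = 0.4431; mass C = 0.4431 × 12.01 = 5.321 g
mol H = 2 × (7.982 / 18.02) = 0.8859; mass H = 0.8859 × 1.008 = 0.8930 g
mol S = 4.73 / 64.07 = 0.07383; mass S = 2.368 g
mass O = 9.762 − (8.582) = 1.180 g → mol O = 0.07375
Ratios (÷ 0.07375): C 6.008, H 12.012, O 1.000, S 1.001
≈ 6:12:1:1 → C6H12OS

C6H12OS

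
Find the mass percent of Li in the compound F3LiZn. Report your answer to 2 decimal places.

5.37%

Molar mass = 3(19.00) + 1(6.94) + 1(65.38) = 129.320 g/mol
Mass of Li per mole = 1 × 6.94 = 6.940 g
% Li = 6.940 / 129.320 × 100 = 5.37%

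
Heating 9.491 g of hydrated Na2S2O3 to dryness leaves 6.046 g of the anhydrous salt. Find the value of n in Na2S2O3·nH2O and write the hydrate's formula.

Mass of water lost = 9.491 − 6.046 = 3.445 g → 3.445 / 18.02 = 0.1912 mol H2O
Molar mass of Na2S2O3 = 158.12 g/mol → mol Na2S2O3 = 6.046 / 158.12 = 0.03824
n = 0.1912 / 0.03824 = 5.00 ≈ 5 → Na2S2O3·5H2O

Na2S2O3·5H2O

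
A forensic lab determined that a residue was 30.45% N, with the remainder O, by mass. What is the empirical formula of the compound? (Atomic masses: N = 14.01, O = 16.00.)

NO2

Assume 100 g: 30.45 g N, 69.55 g O.
Moles — N: 30.45 / 14.01 = 2.173 mol; O: 69.55 / 16.00 = 4.347 mol
Ratios (÷ 2.173): N 1.000, O 2.000
≈ 1:2 → NO2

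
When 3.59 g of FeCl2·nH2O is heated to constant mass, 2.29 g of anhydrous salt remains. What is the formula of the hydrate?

FeCl2·4H2O

Mass of water lost = 3.59 − 2.29 = 1.3 g → 1.3 / 18.02 = 0.07214 mol H2O
Molar mass of FeCl2 = 126.75 g/mol → mol FeCl2 = 2.29 / 126.75 = 0.01807
n = 0.07214 / 0.01807 = 3.99 ≈ 4 → FeCl2·4H2O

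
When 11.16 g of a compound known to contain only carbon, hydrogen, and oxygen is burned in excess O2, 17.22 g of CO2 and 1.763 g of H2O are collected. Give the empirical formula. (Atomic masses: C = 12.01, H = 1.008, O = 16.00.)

C2HO2

mol C = 17.22 / 44.01 = 0.3913; mass C = 0.3913 × 12.01 = 4.699 g
mol H = 2 × (1.763 / 18.02) = 0.1957; mass H = 0.1957 × 1.008 = 0.1972 g
mass O = 11.16 − (4.896) = 6.264 g → mol O = 0.3915
Divide by the smallest (0.1957 mol H): C 2.000, H 1.000, O 2.001
≈ 2:1:2 → C2HO2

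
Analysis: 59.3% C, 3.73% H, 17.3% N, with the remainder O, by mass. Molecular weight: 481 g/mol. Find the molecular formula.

Assume 100 g: 59.3 g C, 3.73 g H, 17.3 g N, 19.67 g O.
Moles — C: 59.3 / 12.01 = 4.938 mol; H: 3.73 / 1.008 = 3.7 mol; N: 17.3 / 14.01 = 1.235 mol; O: 19.67 / 16.00 = 1.229 mol
Ratios (÷ 1.229): C 4.016, H 3.010, N 1.004, O 1.000
Ratio ≈ 4:3:1:1, so the empirical formula is C4H3NO
Empirical-formula mass = 81.07 g/mol
n = 481 / 81.07 = 5.93 ≈ 6
Molecular formula = (C4H3NO)×6 = C24H18N6O6

C24H18N6O6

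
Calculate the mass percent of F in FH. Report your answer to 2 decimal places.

94.96%

Molar mass = 1(19.00) + 1(1.008) = 20.008 g/mol
Mass of F per mole = 1 × 19.00 = 19.000 g
% F = 19.000 / 20.008 × 100 = 94.96%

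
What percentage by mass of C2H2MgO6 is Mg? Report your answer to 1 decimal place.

16.6%

Molar mass = 2(12.01) + 2(1.008) + 1(24.31) + 6(16.00) = 146.346 g/mol
Mass of Mg per mole = 1 × 24.31 = 24.310 g
% Mg = 24.310 / 146.346 × 100 = 16.6%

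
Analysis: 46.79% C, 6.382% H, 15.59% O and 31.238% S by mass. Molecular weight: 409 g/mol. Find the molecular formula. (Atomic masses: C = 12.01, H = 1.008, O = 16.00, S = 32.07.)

Assume 100 g: 46.79 g C, 6.382 g H, 15.59 g O, 31.238 g S.
Moles — C: 46.79 / 12.01 = 3.896 mol; H: 6.382 / 1.008 = 6.331 mol; O: 15.59 / 16.00 = 0.9744 mol; S: 31.238 / 32.07 = 0.9741 mol
Ratios (÷ 0.9741): C 4.000, H 6.500, O 1.000, S 1.000
Scaling by 2: C 8.00, H 13.00, O 2.00, S 2.00 → C8H13O2S2
Empirical-formula mass = 205.32 g/mol
n = 409 / 205.32 = 1.99 ≈ 2
Molecular formula = (C8H13O2S2)×2 = C16H26O4S4

C16H26O4S4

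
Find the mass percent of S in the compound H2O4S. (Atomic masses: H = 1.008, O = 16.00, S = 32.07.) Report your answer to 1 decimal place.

32.7%

Molar mass = 2(1.008) + 4(16.00) + 1(32.07) = 98.086 g/mol
Mass of S per mole = 1 × 32.07 = 32.070 g
% S = 32.070 / 98.086 × 100 = 32.7%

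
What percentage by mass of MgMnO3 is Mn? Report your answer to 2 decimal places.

43.17%

Molar mass = 1(24.31) + 1(54.94) + 3(16.00) = 127.250 g/mol
Mass of Mn per mole = 1 × 54.94 = 54.940 g
% Mn = 54.940 / 127.250 × 100 = 43.17%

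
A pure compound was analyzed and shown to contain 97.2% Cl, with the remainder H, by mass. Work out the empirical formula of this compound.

Assume 100 g: 97.2 g Cl, 2.8 g H.
Cl: 97.2 g ÷ 35.45 g/mol = 2.742 mol
H: 2.8 g ÷ 1.008 g/mol = 2.778 mol
Ratios (÷ 2.742): Cl 1.000, H 1.013
Ratio ≈ 1:1, so the empirical formula is ClH

ClH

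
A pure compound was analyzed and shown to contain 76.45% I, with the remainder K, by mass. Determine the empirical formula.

IK

Assume 100 g: 76.45 g I, 23.55 g K.
n(I) = 76.45/126.90 = 0.6024, n(K) = 23.55/39.10 = 0.6023
Smallest is K at 0.6023 mol; normalising gives I 1.000, K 1.000
→ IK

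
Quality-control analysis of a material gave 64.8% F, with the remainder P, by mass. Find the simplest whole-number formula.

F3P

Assume 100 g: 64.8 g F, 35.2 g P.
n(F) = 64.8/19.00 = 3.411, n(P) = 35.2/30.97 = 1.137
Ratios (÷ 1.137): F 3.001, P 1.000
Ratio ≈ 3:1, so the empirical formula is F3P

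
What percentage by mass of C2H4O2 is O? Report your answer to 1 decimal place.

53.3%

Molar mass = 2(12.01) + 4(1.008) + 2(16.00) = 60.052 g/mol
Mass of O per mole = 2 × 16.00 = 32.000 g
% O = 32.000 / 60.052 × 100 = 53.3%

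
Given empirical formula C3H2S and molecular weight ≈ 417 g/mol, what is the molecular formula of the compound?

Empirical-formula mass = 70.12 g/mol
n = 417 / 70.12 = 5.95 ≈ 6
Molecular formula = (C3H2S)6 = C18H12S6

C18H12S6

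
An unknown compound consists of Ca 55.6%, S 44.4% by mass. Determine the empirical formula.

Assume 100 g: 55.6 g Ca, 44.4 g S.
Moles — Ca: 55.6 / 40.08 = 1.387 mol; S: 44.4 / 32.07 = 1.384 mol
Smallest is S at 1.384 mol; normalising gives Ca 1.002, S 1.000
→ CaS

CaS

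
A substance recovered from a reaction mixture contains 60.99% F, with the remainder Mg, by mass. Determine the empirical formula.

Assume 100 g: 60.99 g F, 39.01 g Mg.
F: 60.99 g ÷ 19.00 g/mol = 3.21 mol
Mg: 39.01 g ÷ 24.31 g/mol = 1.605 mol
Divide by the smallest (1.605 mol Mg): F 2.000, Mg 1.000
Ratio ≈ 2:1, so the empirical formula is F2Mg

F2Mg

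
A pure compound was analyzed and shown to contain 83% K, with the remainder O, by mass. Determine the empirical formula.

K2O

Assume 100 g: 83 g K, 17 g O.
Moles — K: 83 / 39.10 = 2.123 mol; O: 17 / 16.00 = 1.062 mol
Divide by the smallest (1.062 mol O): K 1.998, O 1.000
≈ 2:1 → K2O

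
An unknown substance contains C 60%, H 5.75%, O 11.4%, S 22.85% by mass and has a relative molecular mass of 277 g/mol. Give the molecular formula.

C14H16O2S2

Assume 100 g: 60 g C, 5.75 g H, 11.4 g O, 22.85 g S.
C: 60 g ÷ 12.01 g/mol = 4.996 mol
H: 5.75 g ÷ 1.008 g/mol = 5.704 mol
O: 11.4 g ÷ 16.00 g/mol = 0.7125 mol
S: 22.85 g ÷ 32.07 g/mol = 0.7125 mol
Ratios (÷ 0.7125): C 7.012, H 8.006, O 1.000, S 1.000
Ratio ≈ 7:8:1:1, so the empirical formula is C7H8OS
Empirical-formula mass = 140.20 g/mol
n = 277 / 140.20 = 1.98 ≈ 2
Molecular formula = (C7H8OS)×2 = C14H16O2S2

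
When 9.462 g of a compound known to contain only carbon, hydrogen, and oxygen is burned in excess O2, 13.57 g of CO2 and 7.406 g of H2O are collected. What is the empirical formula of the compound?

mol C = 13.57 / 44.01 = 0.3083; mass C = 0.3083 × 12.01 = 3.703 g
mol H = 2 × (7.406 / 18.02) = 0.8220; mass H = 0.8220 × 1.008 = 0.8286 g
mass O = 9.462 − (4.532) = 4.930 g → mol O = 0.3081
Ratios (÷ 0.3081): C 1.001, H 2.668, O 1.000
Multiply by 3: C 3.00, H 8.00, O 3.00 → C3H8O3

C3H8O3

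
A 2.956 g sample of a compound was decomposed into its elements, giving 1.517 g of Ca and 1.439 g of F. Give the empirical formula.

n(Ca) = 1.517/40.08 = 0.03785, n(F) = 1.439/19.00 = 0.07574
Divide by the smallest (0.03785 mol Ca): Ca 1.000, F 2.001
→ CaF2

CaF2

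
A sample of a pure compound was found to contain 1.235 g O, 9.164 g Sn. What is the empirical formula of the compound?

n(O) = 1.235/16.00 = 0.07719, n(Sn) = 9.164/118.71 = 0.0772
Divide by the smallest (0.07719 mol O): O 1.000, Sn 1.000
→ OSn

OSn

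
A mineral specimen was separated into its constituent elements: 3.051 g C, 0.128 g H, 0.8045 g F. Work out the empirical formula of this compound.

C6H3F

Moles — C: 3.051 / 12.01 = 0.254 mol; H: 0.128 / 1.008 = 0.127 mol; F: 0.8045 / 19.00 = 0.04234 mol
Smallest is F at 0.04234 mol; normalising gives C 6.000, H 2.999, F 1.000
Ratio ≈ 6:3:1, so the empirical formula is C6H3F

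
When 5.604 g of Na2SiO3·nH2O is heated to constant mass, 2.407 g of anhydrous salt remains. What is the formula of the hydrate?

Mass of water lost = 5.604 − 2.407 = 3.197 g → 3.197 / 18.02 = 0.1774 mol H2O
Molar mass of Na2SiO3 = 122.07 g/mol → mol Na2SiO3 = 2.407 / 122.07 = 0.01972
n = 0.1774 / 0.01972 = 9.00 ≈ 9 → Na2SiO3·9H2O

Na2SiO3·9H2O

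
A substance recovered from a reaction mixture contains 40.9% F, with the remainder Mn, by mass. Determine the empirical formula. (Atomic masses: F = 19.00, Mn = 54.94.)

F2Mn

Assume 100 g: 40.9 g F, 59.1 g Mn.
F: 40.9 g ÷ 19.00 g/mol = 2.153 mol
Mn: 59.1 g ÷ 54.94 g/mol = 1.076 mol
Divide by the smallest (1.076 mol Mn): F 2.001, Mn 1.000
Ratio ≈ 2:1, so the empirical formula is F2Mn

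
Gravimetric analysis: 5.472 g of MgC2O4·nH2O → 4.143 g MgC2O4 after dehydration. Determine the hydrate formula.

MgC2O4·2H2O

Mass of water lost = 5.472 − 4.143 = 1.329 g → 1.329 / 18.02 = 0.07375 mol H2O
Molar mass of MgC2O4 = 112.33 g/mol → mol MgC2O4 = 4.143 / 112.33 = 0.03688
n = 0.07375 / 0.03688 = 2.00 ≈ 2 → MgC2O4·2H2O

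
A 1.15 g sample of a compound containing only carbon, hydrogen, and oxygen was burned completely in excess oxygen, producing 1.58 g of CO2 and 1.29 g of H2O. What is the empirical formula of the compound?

CH4O

mol C = 1.58 / 44.01 = 0.03590; mass C = 0.03590 × 12.01 = 0.4312 g
mol H = 2 × (1.29 / 18.02) = 0.1432; mass H = 0.1432 × 1.008 = 0.1443 g
mass O = 1.15 − (0.5755) = 0.5745 g → mol O = 0.03591
Ratios (÷ 0.0359): C 1.000, H 3.988, O 1.000
Ratio ≈ 1:4:1, so the empirical formula is CH4O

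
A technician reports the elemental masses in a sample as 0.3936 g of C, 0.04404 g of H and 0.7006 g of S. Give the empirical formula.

C: 0.3936 g ÷ 12.01 g/mol = 0.03277 mol
H: 0.04404 g ÷ 1.008 g/mol = 0.04369 mol
S: 0.7006 g ÷ 32.07 g/mol = 0.02185 mol
Smallest is S at 0.02185 mol; normalising gives C 1.500, H 2.000, S 1.000
×2: C 3.00, H 4.00, S 2.00 → C3H4S2

C3H4S2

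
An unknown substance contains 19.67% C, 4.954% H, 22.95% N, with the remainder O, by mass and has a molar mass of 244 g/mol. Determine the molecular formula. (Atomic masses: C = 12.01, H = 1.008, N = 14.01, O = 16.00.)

Assume 100 g: 19.67 g C, 4.954 g H, 22.95 g N, 52.426 g O.
n(C) = 19.67/12.01 = 1.638, n(H) = 4.954/1.008 = 4.915, n(N) = 22.95/14.01 = 1.638, n(O) = 52.426/16.00 = 3.277
Ratios (÷ 1.638): C 1.000, H 3.001, N 1.000, O 2.001
Ratio ≈ 1:3:1:2, so the empirical formula is CH3NO2
Empirical-formula mass = 61.04 g/mol
n = 244 / 61.04 = 4.00 ≈ 4
Molecular formula = (CH3NO2)×4 = C4H12N4O8

C4H12N4O8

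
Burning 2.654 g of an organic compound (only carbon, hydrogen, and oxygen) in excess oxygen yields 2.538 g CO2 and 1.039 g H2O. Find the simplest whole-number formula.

mol C = 2.538 / 44.01 = 0.05767; mass C = 0.05767 × 12.01 = 0.6926 g
mol H = 2 × (1.039 / 18.02) = 0.1153; mass H = 0.1153 × 1.008 = 0.1162 g
mass O = 2.654 − (0.8088) = 1.845 g → mol O = 0.1153
Smallest is C at 0.05767 mol; normalising gives C 1.000, H 2.000, O 2.000
→ CH2O2

CH2O2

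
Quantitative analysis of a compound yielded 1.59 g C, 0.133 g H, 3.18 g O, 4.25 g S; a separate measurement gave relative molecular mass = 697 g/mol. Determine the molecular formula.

C10H10O15S10

C: 1.59 g ÷ 12.01 g/mol = 0.1324 mol
H: 0.133 g ÷ 1.008 g/mol = 0.1319 mol
O: 3.18 g ÷ 16.00 g/mol = 0.1988 mol
S: 4.25 g ÷ 32.07 g/mol = 0.1325 mol
Smallest is H at 0.1319 mol; normalising gives C 1.003, H 1.000, O 1.506, S 1.004
×2: C 2.01, H 2.00, O 3.01, S 2.01 → C2H2O3S2
Empirical-formula mass = 138.18 g/mol
n = 697 / 138.18 = 5.04 ≈ 5
Molecular formula = (C2H2O3S2)×5 = C10H10O15S10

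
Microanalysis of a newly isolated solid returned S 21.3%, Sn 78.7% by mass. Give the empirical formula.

SSn

Assume 100 g: 21.3 g S, 78.7 g Sn.
S: 21.3 g ÷ 32.07 g/mol = 0.6642 mol
Sn: 78.7 g ÷ 118.71 g/mol = 0.663 mol
Divide by the smallest (0.663 mol Sn): S 1.002, Sn 1.000
Ratio ≈ 1:1, so the empirical formula is SSn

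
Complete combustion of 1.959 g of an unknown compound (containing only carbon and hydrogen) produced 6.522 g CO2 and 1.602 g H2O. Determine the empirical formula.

mol C = 6.522 / 44.01 = 0.1482; mass C = 0.1482 × 12.01 = 1.780 g
mol H = 2 × (1.602 / 18.02) = 0.1778; mass H = 0.1778 × 1.008 = 0.1792 g
Ratios (÷ 0.1482): C 1.000, H 1.200
Multiply by 5: C 5.00, H 6.00 → C5H6

C5H6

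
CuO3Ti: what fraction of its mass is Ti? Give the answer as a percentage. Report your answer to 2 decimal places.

Molar mass = 1(63.55) + 3(16.00) + 1(47.87) = 159.420 g/mol
Mass of Ti per mole = 1 × 47.87 = 47.870 g
% Ti = 47.870 / 159.420 × 100 = 30.03%

30.03%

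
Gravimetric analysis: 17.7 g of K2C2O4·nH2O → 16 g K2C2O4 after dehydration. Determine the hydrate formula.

K2C2O4·H2O

Mass of water lost = 17.7 − 16 = 1.7 g → 1.7 / 18.02 = 0.09434 mol H2O
Molar mass of K2C2O4 = 166.22 g/mol → mol K2C2O4 = 16 / 166.22 = 0.09626
n = 0.09434 / 0.09626 = 0.98 ≈ 1 → K2C2O4·H2O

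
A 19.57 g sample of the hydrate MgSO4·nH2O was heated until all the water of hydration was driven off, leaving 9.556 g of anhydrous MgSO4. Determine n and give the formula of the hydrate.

Mass of water lost = 19.57 − 9.556 = 10.01 g → 10.01 / 18.02 = 0.5557 mol H2O
Molar mass of MgSO4 = 120.38 g/mol → mol MgSO4 = 9.556 / 120.38 = 0.07938
n = 0.5557 / 0.07938 = 7.00 ≈ 7 → MgSO4·7H2O

MgSO4·7H2O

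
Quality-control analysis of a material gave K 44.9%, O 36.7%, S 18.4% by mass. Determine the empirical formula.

K2O4S

Assume 100 g: 44.9 g K, 36.7 g O, 18.4 g S.
Moles — K: 44.9 / 39.10 = 1.148 mol; O: 36.7 / 16.00 = 2.294 mol; S: 18.4 / 32.07 = 0.5737 mol
Smallest is S at 0.5737 mol; normalising gives K 2.001, O 3.998, S 1.000
Ratio ≈ 2:4:1, so the empirical formula is K2O4S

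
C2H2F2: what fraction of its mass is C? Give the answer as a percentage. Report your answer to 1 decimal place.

37.5%

Molar mass = 2(12.01) + 2(1.008) + 2(19.00) = 64.036 g/mol
Mass of C per mole = 2 × 12.01 = 24.020 g
% C = 24.020 / 64.036 × 100 = 37.5%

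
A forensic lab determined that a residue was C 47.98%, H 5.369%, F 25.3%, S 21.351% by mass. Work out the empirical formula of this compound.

Assume 100 g: 47.98 g C, 5.369 g H, 25.3 g F, 21.351 g S.
Moles — C: 47.98 / 12.01 = 3.995 mol; H: 5.369 / 1.008 = 5.326 mol; F: 25.3 / 19.00 = 1.332 mol; S: 21.351 / 32.07 = 0.6658 mol
Divide by the smallest (0.6658 mol S): C 6.001, H 8.000, F 2.000, S 1.000
≈ 6:8:2:1 → C6H8F2S

C6H8F2S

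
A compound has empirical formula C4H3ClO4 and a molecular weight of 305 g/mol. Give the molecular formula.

Empirical-formula mass = 150.51 g/mol
n = 305 / 150.51 = 2.03 ≈ 2
Molecular formula = (C4H3ClO4)2 = C8H6Cl2O8

C8H6Cl2O8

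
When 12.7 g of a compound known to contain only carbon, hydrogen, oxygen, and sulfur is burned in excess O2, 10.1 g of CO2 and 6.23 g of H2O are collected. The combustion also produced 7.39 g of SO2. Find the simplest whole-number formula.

mol C = 10.1 / 44.01 = 0.2295; mass C = 0.2295 × 12.01 = 2.756 g
mol H = 2 × (6.23 / 18.02) = 0.6915; mass H = 0.6915 × 1.008 = 0.6970 g
mol S = 7.39 / 64.07 = 0.1153; mass S = 3.699 g
mass O = 12.7 − (7.152) = 5.548 g → mol O = 0.3467
Smallest is S at 0.1153 mol; normalising gives C 1.990, H 5.995, O 3.006, S 1.000
Ratio ≈ 2:6:3:1, so the empirical formula is C2H6O3S

C2H6O3S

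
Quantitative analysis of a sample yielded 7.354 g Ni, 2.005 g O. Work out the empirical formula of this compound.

Ni: 7.354 g ÷ 58.69 g/mol = 0.1253 mol
O: 2.005 g ÷ 16.00 g/mol = 0.1253 mol
Smallest is Ni at 0.1253 mol; normalising gives Ni 1.000, O 1.000
≈ 1:1 → NiO

NiO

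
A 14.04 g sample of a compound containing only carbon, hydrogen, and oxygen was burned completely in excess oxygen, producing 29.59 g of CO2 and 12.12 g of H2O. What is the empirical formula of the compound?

mol C = 29.59 / 44.01 = 0.6723; mass C = 0.6723 × 12.01 = 8.075 g
mol H = 2 × (12.12 / 18.02) = 1.345; mass H = 1.345 × 1.008 = 1.356 g
mass O = 14.04 − (9.431) = 4.609 g → mol O = 0.2881
Smallest is O at 0.2881 mol; normalising gives C 2.334, H 4.670, O 1.000
Scaling by 3: C 7.00, H 14.01, O 3.00 → C7H14O3

C7H14O3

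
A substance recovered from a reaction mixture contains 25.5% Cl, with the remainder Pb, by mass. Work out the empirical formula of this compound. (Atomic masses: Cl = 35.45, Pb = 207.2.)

Cl2Pb

Assume 100 g: 25.5 g Cl, 74.5 g Pb.
Cl: 25.5 g ÷ 35.45 g/mol = 0.7193 mol
Pb: 74.5 g ÷ 207.2 g/mol = 0.3596 mol
Divide by the smallest (0.3596 mol Pb): Cl 2.001, Pb 1.000
≈ 2:1 → Cl2Pb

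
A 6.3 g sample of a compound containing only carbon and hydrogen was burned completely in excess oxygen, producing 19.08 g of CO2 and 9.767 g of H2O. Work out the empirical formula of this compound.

mol C = 19.08 / 44.01 = 0.4335; mass C = 0.4335 × 12.01 = 5.207 g
mol H = 2 × (9.767 / 18.02) = 1.084; mass H = 1.084 × 1.008 = 1.093 g
Divide by the smallest (0.4335 mol C): C 1.000, H 2.500
×2: C 2.00, H 5.00 → C2H5

C2H5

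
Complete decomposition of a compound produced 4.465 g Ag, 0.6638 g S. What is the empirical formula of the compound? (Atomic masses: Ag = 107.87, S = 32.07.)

Ag: 4.465 g ÷ 107.87 g/mol = 0.04139 mol
S: 0.6638 g ÷ 32.07 g/mol = 0.0207 mol
Divide by the smallest (0.0207 mol S): Ag 2.000, S 1.000
→ Ag2S

Ag2S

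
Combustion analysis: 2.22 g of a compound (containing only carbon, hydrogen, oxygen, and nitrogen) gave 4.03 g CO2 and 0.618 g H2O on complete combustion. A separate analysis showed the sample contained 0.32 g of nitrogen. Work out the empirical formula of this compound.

C4H3NO2

mol C = 4.03 / 44.01 = 0.09157; mass C = 0.09157 × 12.01 = 1.100 g
mol H = 2 × (0.618 / 18.02) = 0.06859; mass H = 0.06859 × 1.008 = 0.06914 g
mol N = 0.32 / 14.01 = 0.02284
mass O = 2.22 − (1.489) = 0.7311 g → mol O = 0.04569
Divide by the smallest (0.02284 mol N): C 4.009, H 3.003, N 1.000, O 2.001
Ratio ≈ 4:3:1:2, so the empirical formula is C4H3NO2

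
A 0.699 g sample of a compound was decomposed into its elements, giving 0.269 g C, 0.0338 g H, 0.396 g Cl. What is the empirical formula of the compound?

C2H3Cl

C: 0.269 g ÷ 12.01 g/mol = 0.0224 mol
H: 0.0338 g ÷ 1.008 g/mol = 0.03353 mol
Cl: 0.396 g ÷ 35.45 g/mol = 0.01117 mol
Divide by the smallest (0.01117 mol Cl): C 2.005, H 3.002, Cl 1.000
≈ 2:3:1 → C2H3Cl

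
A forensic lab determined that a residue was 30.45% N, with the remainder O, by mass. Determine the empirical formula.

NO2

Assume 100 g: 30.45 g N, 69.55 g O.
N: 30.45 g ÷ 14.01 g/mol = 2.173 mol
O: 69.55 g ÷ 16.00 g/mol = 4.347 mol
Ratios (÷ 2.173): N 1.000, O 2.000
≈ 1:2 → NO2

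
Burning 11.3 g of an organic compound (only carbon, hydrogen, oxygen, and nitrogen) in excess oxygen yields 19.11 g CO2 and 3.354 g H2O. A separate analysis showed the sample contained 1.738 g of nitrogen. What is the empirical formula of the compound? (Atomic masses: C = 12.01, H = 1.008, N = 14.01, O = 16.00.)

mol C = 19.11 / 44.01 = 0.4342; mass C = 0.4342 × 12.01 = 5.215 g
mol H = 2 × (3.354 / 18.02) = 0.3723; mass H = 0.3723 × 1.008 = 0.3752 g
mol N = 1.738 / 14.01 = 0.1241
mass O = 11.3 − (7.328) = 3.972 g → mol O = 0.2482
Smallest is N at 0.1241 mol; normalising gives C 3.500, H 3.001, N 1.000, O 2.001
Scaling by 2: C 7.00, H 6.00, N 2.00, O 4.00 → C7H6N2O4

C7H6N2O4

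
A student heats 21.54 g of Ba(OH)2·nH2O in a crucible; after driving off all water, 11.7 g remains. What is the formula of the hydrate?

Mass of water lost = 21.54 − 11.7 = 9.84 g → 9.84 / 18.02 = 0.5461 mol H2O
Molar mass of Ba(OH)2 = 171.35 g/mol → mol Ba(OH)2 = 11.7 / 171.35 = 0.06828
n = 0.5461 / 0.06828 = 8.00 ≈ 8 → Ba(OH)2·8H2O

Ba(OH)2·8H2O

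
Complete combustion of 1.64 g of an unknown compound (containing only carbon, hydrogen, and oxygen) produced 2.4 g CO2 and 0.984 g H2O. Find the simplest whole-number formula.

mol C = 2.4 / 44.01 = 0.05453; mass C = 0.05453 × 12.01 = 0.6549 g
mol H = 2 × (0.984 / 18.02) = 0.1092; mass H = 0.1092 × 1.008 = 0.1101 g
mass O = 1.64 − (0.7650) = 0.8750 g → mol O = 0.05469
Ratios (÷ 0.05453): C 1.000, H 2.003, O 1.003
≈ 1:2:1 → CH2O

CH2O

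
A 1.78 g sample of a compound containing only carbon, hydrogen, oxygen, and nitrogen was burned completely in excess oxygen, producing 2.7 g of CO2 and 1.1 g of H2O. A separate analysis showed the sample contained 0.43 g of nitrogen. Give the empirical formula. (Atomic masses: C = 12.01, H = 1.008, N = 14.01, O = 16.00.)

mol C = 2.7 / 44.01 = 0.06135; mass C = 0.06135 × 12.01 = 0.7368 g
mol H = 2 × (1.1 / 18.02) = 0.1221; mass H = 0.1221 × 1.008 = 0.1231 g
mol N = 0.43 / 14.01 = 0.03069
mass O = 1.78 − (1.290) = 0.4901 g → mol O = 0.03063
Ratios (÷ 0.03063): C 2.003, H 3.985, N 1.002, O 1.000
≈ 2:4:1:1 → C2H4NO

C2H4NO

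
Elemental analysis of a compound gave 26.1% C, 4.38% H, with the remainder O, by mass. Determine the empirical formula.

CH2O2

Assume 100 g: 26.1 g C, 4.38 g H, 69.52 g O.
n(C) = 26.1/12.01 = 2.173, n(H) = 4.38/1.008 = 4.345, n(O) = 69.52/16.00 = 4.345
Smallest is C at 2.173 mol; normalising gives C 1.000, H 1.999, O 1.999
≈ 1:2:2 → CH2O2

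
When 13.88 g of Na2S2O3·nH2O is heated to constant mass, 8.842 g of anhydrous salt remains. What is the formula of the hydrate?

Mass of water lost = 13.88 − 8.842 = 5.038 g → 5.038 / 18.02 = 0.2796 mol H2O
Molar mass of Na2S2O3 = 158.12 g/mol → mol Na2S2O3 = 8.842 / 158.12 = 0.05592
n = 0.2796 / 0.05592 = 5.00 ≈ 5 → Na2S2O3·5H2O

Na2S2O3·5H2O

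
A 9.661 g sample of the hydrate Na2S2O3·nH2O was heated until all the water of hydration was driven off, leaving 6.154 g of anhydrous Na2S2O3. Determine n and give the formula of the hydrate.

Na2S2O3·5H2O

Mass of water lost = 9.661 − 6.154 = 3.507 g → 3.507 / 18.02 = 0.1946 mol H2O
Molar mass of Na2S2O3 = 158.12 g/mol → mol Na2S2O3 = 6.154 / 158.12 = 0.03892
n = 0.1946 / 0.03892 = 5.00 ≈ 5 → Na2S2O3·5H2O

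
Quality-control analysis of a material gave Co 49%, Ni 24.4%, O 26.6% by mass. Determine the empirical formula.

Co2NiO4

Assume 100 g: 49 g Co, 24.4 g Ni, 26.6 g O.
Moles — Co: 49 / 58.93 = 0.8315 mol; Ni: 24.4 / 58.69 = 0.4157 mol; O: 26.6 / 16.00 = 1.663 mol
Smallest is Ni at 0.4157 mol; normalising gives Co 2.000, Ni 1.000, O 3.999
≈ 2:1:4 → Co2NiO4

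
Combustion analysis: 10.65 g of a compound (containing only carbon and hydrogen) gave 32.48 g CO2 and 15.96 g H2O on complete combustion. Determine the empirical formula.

mol C = 32.48 / 44.01 = 0.7380; mass C = 0.7380 × 12.01 = 8.864 g
mol H = 2 × (15.96 / 18.02) = 1.771; mass H = 1.771 × 1.008 = 1.786 g
Ratios (÷ 0.738): C 1.000, H 2.400
Scaling by 5: C 5.00, H 12.00 → C5H12

C5H12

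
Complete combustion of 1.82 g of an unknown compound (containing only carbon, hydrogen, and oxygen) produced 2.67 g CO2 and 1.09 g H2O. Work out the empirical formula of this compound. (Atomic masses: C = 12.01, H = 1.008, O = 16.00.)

CH2O

mol C = 2.67 / 44.01 = 0.06067; mass C = 0.06067 × 12.01 = 0.7286 g
mol H = 2 × (1.09 / 18.02) = 0.1210; mass H = 0.1210 × 1.008 = 0.1219 g
mass O = 1.82 − (0.8506) = 0.9694 g → mol O = 0.06059
Smallest is O at 0.06059 mol; normalising gives C 1.001, H 1.997, O 1.000
≈ 1:2:1 → CH2O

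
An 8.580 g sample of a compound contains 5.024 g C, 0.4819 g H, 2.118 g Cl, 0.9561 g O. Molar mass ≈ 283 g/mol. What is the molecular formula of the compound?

C14H16Cl2O2

Moles — C: 5.024 / 12.01 = 0.4183 mol; H: 0.4819 / 1.008 = 0.4781 mol; Cl: 2.118 / 35.45 = 0.05975 mol; O: 0.9561 / 16.00 = 0.05976 mol
Ratios (÷ 0.05975): C 7.002, H 8.002, Cl 1.000, O 1.000
Ratio ≈ 7:8:1:1, so the empirical formula is C7H8ClO
Empirical-formula mass = 143.58 g/mol
n = 283 / 143.58 = 1.97 ≈ 2
Molecular formula = (C7H8ClO)×2 = C14H16Cl2O2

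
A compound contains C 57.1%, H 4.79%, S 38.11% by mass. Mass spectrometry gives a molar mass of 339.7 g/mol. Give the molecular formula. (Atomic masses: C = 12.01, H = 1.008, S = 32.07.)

Assume 100 g: 57.1 g C, 4.79 g H, 38.11 g S.
Moles — C: 57.1 / 12.01 = 4.754 mol; H: 4.79 / 1.008 = 4.752 mol; S: 38.11 / 32.07 = 1.188 mol
Smallest is S at 1.188 mol; normalising gives C 4.001, H 3.999, S 1.000
→ C4H4S
Empirical-formula mass = 84.14 g/mol
n = 339.7 / 84.14 = 4.04 ≈ 4
Molecular formula = (C4H4S)×4 = C16H16S4

C16H16S4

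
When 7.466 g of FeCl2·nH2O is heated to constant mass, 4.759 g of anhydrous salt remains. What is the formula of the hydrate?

Mass of water lost = 7.466 − 4.759 = 2.707 g → 2.707 / 18.02 = 0.1502 mol H2O
Molar mass of FeCl2 = 126.75 g/mol → mol FeCl2 = 4.759 / 126.75 = 0.03755
n = 0.1502 / 0.03755 = 4.00 ≈ 4 → FeCl2·4H2O

FeCl2·4H2O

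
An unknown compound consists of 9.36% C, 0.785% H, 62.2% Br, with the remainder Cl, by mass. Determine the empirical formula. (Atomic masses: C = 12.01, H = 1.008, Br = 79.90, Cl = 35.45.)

CHBrCl

Assume 100 g: 9.36 g C, 0.785 g H, 62.2 g Br, 27.66 g Cl.
C: 9.36 g ÷ 12.01 g/mol = 0.7794 mol
H: 0.785 g ÷ 1.008 g/mol = 0.7788 mol
Br: 62.2 g ÷ 79.90 g/mol = 0.7785 mol
Cl: 27.66 g ÷ 35.45 g/mol = 0.7803 mol
Divide by the smallest (0.7785 mol Br): C 1.001, H 1.000, Br 1.000, Cl 1.002
→ CHBrCl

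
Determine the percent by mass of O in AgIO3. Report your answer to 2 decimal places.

Molar mass = 1(107.87) + 1(126.90) + 3(16.00) = 282.770 g/mol
Mass of O per mole = 3 × 16.00 = 48.000 g
% O = 48.000 / 282.770 × 100 = 16.97%

16.97%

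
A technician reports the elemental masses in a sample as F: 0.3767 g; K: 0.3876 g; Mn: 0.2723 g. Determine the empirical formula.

Moles — F: 0.3767 / 19.00 = 0.01983 mol; K: 0.3876 / 39.10 = 0.009913 mol; Mn: 0.2723 / 54.94 = 0.004956 mol
Ratios (÷ 0.004956): F 4.000, K 2.000, Mn 1.000
Ratio ≈ 4:2:1, so the empirical formula is F4K2Mn

F4K2Mn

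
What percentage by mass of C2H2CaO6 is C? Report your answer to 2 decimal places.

14.82%

Molar mass = 2(12.01) + 2(1.008) + 1(40.08) + 6(16.00) = 162.116 g/mol
Mass of C per mole = 2 × 12.01 = 24.020 g
% C = 24.020 / 162.116 × 100 = 14.82%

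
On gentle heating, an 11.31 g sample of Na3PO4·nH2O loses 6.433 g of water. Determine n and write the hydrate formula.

Mass of anhydrous Na3PO4 = 11.31 − 6.433 = 4.877 g
mol H2O = 6.433 / 18.02 = 0.357
Molar mass of Na3PO4 = 163.94 g/mol → mol Na3PO4 = 4.877 / 163.94 = 0.02975
n = 0.357 / 0.02975 = 12.00 ≈ 12 → Na3PO4·12H2O

Na3PO4·12H2O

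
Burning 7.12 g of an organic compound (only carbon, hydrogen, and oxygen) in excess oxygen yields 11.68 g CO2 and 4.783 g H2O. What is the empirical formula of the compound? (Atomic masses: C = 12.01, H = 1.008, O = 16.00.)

C5H10O4

mol C = 11.68 / 44.01 = 0.2654; mass C = 0.2654 × 12.01 = 3.187 g
mol H = 2 × (4.783 / 18.02) = 0.5309; mass H = 0.5309 × 1.008 = 0.5351 g
mass O = 7.12 − (3.722) = 3.398 g → mol O = 0.2123
Smallest is O at 0.2123 mol; normalising gives C 1.250, H 2.500, O 1.000
Scaling by 4: C 5.00, H 10.00, O 4.00 → C5H10O4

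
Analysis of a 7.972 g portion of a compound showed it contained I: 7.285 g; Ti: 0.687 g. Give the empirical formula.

Moles — I: 7.285 / 126.90 = 0.05741 mol; Ti: 0.687 / 47.87 = 0.01435 mol
Ratios (÷ 0.01435): I 4.000, Ti 1.000
Ratio ≈ 4:1, so the empirical formula is I4Ti

I4Ti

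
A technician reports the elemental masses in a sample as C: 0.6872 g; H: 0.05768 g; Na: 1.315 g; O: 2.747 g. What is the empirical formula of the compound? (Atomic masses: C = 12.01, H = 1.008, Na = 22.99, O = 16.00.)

n(C) = 0.6872/12.01 = 0.05722, n(H) = 0.05768/1.008 = 0.05722, n(Na) = 1.315/22.99 = 0.0572, n(O) = 2.747/16.00 = 0.1717
Divide by the smallest (0.0572 mol Na): C 1.000, H 1.000, Na 1.000, O 3.002
→ CHNaO3

CHNaO3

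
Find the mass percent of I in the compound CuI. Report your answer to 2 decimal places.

66.63%

Molar mass = 1(63.55) + 1(126.90) = 190.450 g/mol
Mass of I per mole = 1 × 126.90 = 126.900 g
% I = 126.900 / 190.450 × 100 = 66.63%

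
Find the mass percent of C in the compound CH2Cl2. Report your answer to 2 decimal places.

Molar mass = 1(12.01) + 2(1.008) + 2(35.45) = 84.926 g/mol
Mass of C per mole = 1 × 12.01 = 12.010 g
% C = 12.010 / 84.926 × 100 = 14.14%

14.14%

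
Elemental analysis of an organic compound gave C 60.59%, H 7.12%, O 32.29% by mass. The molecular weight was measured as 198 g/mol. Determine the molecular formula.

Assume 100 g: 60.59 g C, 7.12 g H, 32.29 g O.
n(C) = 60.59/12.01 = 5.045, n(H) = 7.12/1.008 = 7.063, n(O) = 32.29/16.00 = 2.018
Smallest is O at 2.018 mol; normalising gives C 2.500, H 3.500, O 1.000
×2: C 5.00, H 7.00, O 2.00 → C5H7O2
Empirical-formula mass = 99.11 g/mol
n = 198 / 99.11 = 2.00 ≈ 2
Molecular formula = (C5H7O2)×2 = C10H14O4

C10H14O4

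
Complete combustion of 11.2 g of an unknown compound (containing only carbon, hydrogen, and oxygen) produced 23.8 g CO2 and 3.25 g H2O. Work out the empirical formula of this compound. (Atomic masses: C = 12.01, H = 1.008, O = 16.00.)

mol C = 23.8 / 44.01 = 0.5408; mass C = 0.5408 × 12.01 = 6.495 g
mol H = 2 × (3.25 / 18.02) = 0.3607; mass H = 0.3607 × 1.008 = 0.3636 g
mass O = 11.2 − (6.858) = 4.342 g → mol O = 0.2713
Smallest is O at 0.2713 mol; normalising gives C 1.993, H 1.329, O 1.000
×3: C 5.98, H 3.99, O 3.00 → C6H4O3

C6H4O3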